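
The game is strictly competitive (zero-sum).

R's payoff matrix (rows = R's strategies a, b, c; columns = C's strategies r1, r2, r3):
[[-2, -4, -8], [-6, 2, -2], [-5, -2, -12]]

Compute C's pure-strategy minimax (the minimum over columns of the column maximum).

The worst case (largest entry) in each column is r1: -2, r2: 2, r3: -2.
The best (smallest) of these is -2.

-2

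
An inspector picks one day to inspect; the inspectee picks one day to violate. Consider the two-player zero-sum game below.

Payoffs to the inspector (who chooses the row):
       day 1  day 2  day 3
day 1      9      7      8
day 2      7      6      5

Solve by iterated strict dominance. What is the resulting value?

7

Row day 2 is strictly dominated by row day 1 (9>7, 7>6, 8>5); eliminate day 2.
Column day 3 is strictly dominated by day 2 for the inspectee (7<8); eliminate day 3.
Column day 1 is strictly dominated by day 2 for the inspectee (7<9); eliminate day 1.
Only (day 1, day 2) remains, with payoff 7.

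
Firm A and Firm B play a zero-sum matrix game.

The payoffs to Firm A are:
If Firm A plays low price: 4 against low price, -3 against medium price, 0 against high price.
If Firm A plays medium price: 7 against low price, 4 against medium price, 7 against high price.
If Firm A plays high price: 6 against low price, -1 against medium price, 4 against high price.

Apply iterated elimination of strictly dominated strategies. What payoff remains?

4

Row high price is strictly dominated by row medium price (7>6, 4>-1, 7>4); eliminate high price.
Row low price is strictly dominated by row medium price (7>4, 4>-3, 7>0); eliminate low price.
Column high price is strictly dominated by medium price for Firm B (4<7); eliminate high price.
Column low price is strictly dominated by medium price for Firm B (4<7); eliminate low price.
Only (medium price, medium price) remains, with payoff 4.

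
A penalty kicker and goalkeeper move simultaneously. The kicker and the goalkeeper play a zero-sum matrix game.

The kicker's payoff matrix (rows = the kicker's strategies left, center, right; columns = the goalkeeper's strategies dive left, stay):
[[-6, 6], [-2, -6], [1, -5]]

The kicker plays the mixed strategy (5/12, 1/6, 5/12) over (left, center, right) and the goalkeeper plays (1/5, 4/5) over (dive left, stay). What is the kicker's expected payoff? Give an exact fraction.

-19/20

Against (1/5, 4/5), each row's expected payoff is left: 18/5; center: -26/5; right: -19/5.
Taking the (5/12, 1/6, 5/12)-weighted average: (5/12)·(18/5) + (1/6)·(-26/5) + (5/12)·(-19/5) = -19/20.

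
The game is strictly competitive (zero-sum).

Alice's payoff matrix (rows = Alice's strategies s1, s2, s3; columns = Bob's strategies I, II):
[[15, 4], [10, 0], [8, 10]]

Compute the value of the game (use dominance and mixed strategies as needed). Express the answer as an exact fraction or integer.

118/13

Row s2 is strictly dominated by row s1, so Alice never plays it.
The remaining 2×2 game on (s1, s3) × (I, II) has no saddle point. Let Alice play s1 with probability p; indifference gives 15p + 8(1−p) = 4p + 10(1−p), so p = 2/13.
Similarly Bob's optimal q on I is 6/13, and the value is 15·(6/13) + (4)·(7/13) = 118/13.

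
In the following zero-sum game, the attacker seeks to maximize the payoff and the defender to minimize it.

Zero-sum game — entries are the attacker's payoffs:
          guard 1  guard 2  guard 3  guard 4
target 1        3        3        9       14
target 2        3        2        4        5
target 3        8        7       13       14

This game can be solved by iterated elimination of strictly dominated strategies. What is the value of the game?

Column guard 3 is strictly dominated by guard 1 for the defender (3<9, 3<4, 8<13); eliminate guard 3.
Column guard 4 is strictly dominated by guard 1 for the defender (3<14, 3<5, 8<14); eliminate guard 4.
Row target 1 is strictly dominated by row target 3 (8>3, 7>3); eliminate target 1.
Column guard 1 is strictly dominated by guard 2 for the defender (2<3, 7<8); eliminate guard 1.
Row target 2 is strictly dominated by row target 3 (7>2); eliminate target 2.
Only (target 3, guard 2) remains, with payoff 7.

7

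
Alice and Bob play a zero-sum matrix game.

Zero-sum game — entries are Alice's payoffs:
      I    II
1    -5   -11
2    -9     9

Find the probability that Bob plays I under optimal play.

5/6

Row minima are -11 and -9, so Alice's maximin is -9; column maxima are -5 and 9, so Bob's minimax is -5. These differ, so the equilibrium is in mixed strategies.
Let Bob play I with probability q. Alice is indifferent when −5q − 11(1−q) = −9q + 9(1−q), giving q = 5/6.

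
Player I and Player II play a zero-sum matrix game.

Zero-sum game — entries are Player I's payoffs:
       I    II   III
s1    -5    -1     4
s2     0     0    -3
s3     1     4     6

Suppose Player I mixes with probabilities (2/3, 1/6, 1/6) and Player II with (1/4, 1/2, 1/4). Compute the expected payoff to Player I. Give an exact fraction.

Against (1/4, 1/2, 1/4), each row's expected payoff is s1: -3/4; s2: -3/4; s3: 15/4.
Taking the (2/3, 1/6, 1/6)-weighted average: (2/3)·(-3/4) + (1/6)·(-3/4) + (1/6)·(15/4) = 0.

0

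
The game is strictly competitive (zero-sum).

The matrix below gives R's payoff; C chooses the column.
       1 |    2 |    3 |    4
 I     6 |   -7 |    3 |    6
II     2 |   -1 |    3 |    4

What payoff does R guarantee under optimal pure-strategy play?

-1

Row minima: -7, -1 → R's maximin is -1.
Column maxima: 6, -1, 3, 6 → C's minimax is -1.
They coincide at (II, 2), so the value is -1.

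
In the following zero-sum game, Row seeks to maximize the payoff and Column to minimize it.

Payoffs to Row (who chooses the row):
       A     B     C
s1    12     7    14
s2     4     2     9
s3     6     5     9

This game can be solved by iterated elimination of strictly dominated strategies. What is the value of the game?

Column C is strictly dominated by A for Column (12<14, 4<9, 6<9); eliminate C.
Column A is strictly dominated by B for Column (7<12, 2<4, 5<6); eliminate A.
Row s2 is strictly dominated by row s1 (7>2); eliminate s2.
Row s3 is strictly dominated by row s1 (7>5); eliminate s3.
Only (s1, B) remains, with payoff 7.

7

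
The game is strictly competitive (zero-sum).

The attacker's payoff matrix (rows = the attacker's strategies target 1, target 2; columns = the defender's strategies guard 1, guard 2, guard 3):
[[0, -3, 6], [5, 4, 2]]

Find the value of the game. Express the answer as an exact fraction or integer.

Column guard 1 is strictly dominated by guard 2 for the defender (it gives the attacker more in every row).
The remaining 2×2 game on (target 1, target 2) × (guard 2, guard 3) has no saddle point. Let the attacker play target 1 with probability p; indifference gives −3p + 4(1−p) = 6p + 2(1−p), so p = 2/11.
Similarly the defender's optimal q on guard 2 is 4/11, and the value is -3·(4/11) + (6)·(7/11) = 30/11.

30/11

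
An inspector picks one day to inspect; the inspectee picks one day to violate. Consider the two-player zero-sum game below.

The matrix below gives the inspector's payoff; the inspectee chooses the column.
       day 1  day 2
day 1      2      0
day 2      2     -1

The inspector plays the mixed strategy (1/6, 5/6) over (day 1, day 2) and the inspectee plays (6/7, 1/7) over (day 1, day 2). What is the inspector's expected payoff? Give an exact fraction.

67/42

Against (6/7, 1/7), each row's expected payoff is day 1: 12/7; day 2: 11/7.
Taking the (1/6, 5/6)-weighted average: (1/6)·(12/7) + (5/6)·(11/7) = 67/42.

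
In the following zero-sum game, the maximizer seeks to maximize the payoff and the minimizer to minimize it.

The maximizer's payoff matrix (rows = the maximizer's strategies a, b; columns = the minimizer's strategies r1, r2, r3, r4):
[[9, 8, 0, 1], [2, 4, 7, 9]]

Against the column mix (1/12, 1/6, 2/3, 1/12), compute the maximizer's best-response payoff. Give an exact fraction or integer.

a: (9)·(1/12) + (8)·(1/6) + (0)·(2/3) + (1)·(1/12) = 13/6.
b: (2)·(1/12) + (4)·(1/6) + (7)·(2/3) + (9)·(1/12) = 25/4.
The best pure response is b with expected payoff 25/4.

25/4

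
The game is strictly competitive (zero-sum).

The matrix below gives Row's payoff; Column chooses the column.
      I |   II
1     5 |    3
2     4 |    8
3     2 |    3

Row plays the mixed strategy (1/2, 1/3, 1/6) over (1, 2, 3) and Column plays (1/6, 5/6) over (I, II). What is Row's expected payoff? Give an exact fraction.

55/12

Against (1/6, 5/6), each row's expected payoff is 1: 10/3; 2: 22/3; 3: 17/6.
Taking the (1/2, 1/3, 1/6)-weighted average: (1/2)·(10/3) + (1/3)·(22/3) + (1/6)·(17/6) = 55/12.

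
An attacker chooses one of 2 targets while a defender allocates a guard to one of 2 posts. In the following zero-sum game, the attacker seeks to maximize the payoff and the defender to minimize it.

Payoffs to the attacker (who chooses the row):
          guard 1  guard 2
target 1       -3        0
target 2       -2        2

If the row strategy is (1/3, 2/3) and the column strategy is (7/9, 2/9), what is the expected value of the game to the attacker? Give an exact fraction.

-41/27

Against (7/9, 2/9), each row's expected payoff is target 1: -7/3; target 2: -10/9.
Taking the (1/3, 2/3)-weighted average: (1/3)·(-7/3) + (2/3)·(-10/9) = -41/27.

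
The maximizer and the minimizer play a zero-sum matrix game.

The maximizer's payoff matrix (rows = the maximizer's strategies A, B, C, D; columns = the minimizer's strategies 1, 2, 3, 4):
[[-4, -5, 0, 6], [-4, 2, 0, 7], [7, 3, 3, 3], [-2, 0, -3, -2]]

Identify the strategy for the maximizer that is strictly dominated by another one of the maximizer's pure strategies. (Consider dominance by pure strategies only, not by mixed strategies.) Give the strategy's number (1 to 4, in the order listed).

4

Compare D with C: 7 > -2, 3 > 0, 3 > -3, 3 > -2.
So C strictly dominates D for the maximizer; D is strictly dominated.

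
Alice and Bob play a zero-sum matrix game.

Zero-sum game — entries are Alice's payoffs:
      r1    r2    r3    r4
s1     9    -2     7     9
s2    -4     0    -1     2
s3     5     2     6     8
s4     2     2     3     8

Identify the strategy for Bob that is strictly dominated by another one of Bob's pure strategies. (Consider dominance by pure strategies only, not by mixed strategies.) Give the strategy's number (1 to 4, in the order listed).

Bob prefers columns that give Alice less. Compare r4 with r2: -2 < 9, 0 < 2, 2 < 8, 2 < 8.
So r2 strictly dominates r4 for Bob; r4 is strictly dominated.

4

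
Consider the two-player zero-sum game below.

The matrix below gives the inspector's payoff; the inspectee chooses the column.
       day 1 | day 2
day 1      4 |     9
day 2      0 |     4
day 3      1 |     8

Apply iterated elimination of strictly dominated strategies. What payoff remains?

Row day 2 is strictly dominated by row day 1 (4>0, 9>4); eliminate day 2.
Column day 2 is strictly dominated by day 1 for the inspectee (4<9, 1<8); eliminate day 2.
Row day 3 is strictly dominated by row day 1 (4>1); eliminate day 3.
Only (day 1, day 1) remains, with payoff 4.

4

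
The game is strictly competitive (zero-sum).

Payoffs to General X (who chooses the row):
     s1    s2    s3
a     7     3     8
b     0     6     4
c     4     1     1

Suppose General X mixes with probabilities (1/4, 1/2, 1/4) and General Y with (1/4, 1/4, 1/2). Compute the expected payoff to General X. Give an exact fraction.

61/16

Against (1/4, 1/4, 1/2), each row's expected payoff is a: 13/2; b: 7/2; c: 7/4.
Taking the (1/4, 1/2, 1/4)-weighted average: (1/4)·(13/2) + (1/2)·(7/2) + (1/4)·(7/4) = 61/16.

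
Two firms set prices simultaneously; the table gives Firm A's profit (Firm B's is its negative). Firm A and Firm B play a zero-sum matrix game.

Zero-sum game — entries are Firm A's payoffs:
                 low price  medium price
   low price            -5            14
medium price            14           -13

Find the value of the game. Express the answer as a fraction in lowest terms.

Row minima are -5 and -13, so Firm A's maximin is -5; column maxima are 14 and 14, so Firm B's minimax is 14. These differ, so the equilibrium is in mixed strategies.
Let Firm A play low price with probability p. Firm B is indifferent when −5p + 14(1−p) = 14p − 13(1−p), giving p = 27/46.
Let Firm B play low price with probability q. Firm A is indifferent when −5q + 14(1−q) = 14q − 13(1−q), giving q = 27/46.
The value is -5·(27/46) + (14)·(19/46) = 131/46.

131/46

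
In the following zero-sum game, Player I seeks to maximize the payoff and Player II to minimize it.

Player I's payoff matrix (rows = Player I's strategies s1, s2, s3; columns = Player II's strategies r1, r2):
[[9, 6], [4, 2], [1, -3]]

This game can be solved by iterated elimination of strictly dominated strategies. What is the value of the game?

6

Row s2 is strictly dominated by row s1 (9>4, 6>2); eliminate s2.
Column r1 is strictly dominated by r2 for Player II (6<9, -3<1); eliminate r1.
Row s3 is strictly dominated by row s1 (6>-3); eliminate s3.
Only (s1, r2) remains, with payoff 6.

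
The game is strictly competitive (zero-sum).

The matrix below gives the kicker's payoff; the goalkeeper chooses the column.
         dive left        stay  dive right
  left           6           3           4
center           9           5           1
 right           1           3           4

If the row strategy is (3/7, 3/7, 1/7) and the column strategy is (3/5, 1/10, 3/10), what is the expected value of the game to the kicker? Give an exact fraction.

Against (3/5, 1/10, 3/10), each row's expected payoff is left: 51/10; center: 31/5; right: 21/10.
Taking the (3/7, 3/7, 1/7)-weighted average: (3/7)·(51/10) + (3/7)·(31/5) + (1/7)·(21/10) = 36/7.

36/7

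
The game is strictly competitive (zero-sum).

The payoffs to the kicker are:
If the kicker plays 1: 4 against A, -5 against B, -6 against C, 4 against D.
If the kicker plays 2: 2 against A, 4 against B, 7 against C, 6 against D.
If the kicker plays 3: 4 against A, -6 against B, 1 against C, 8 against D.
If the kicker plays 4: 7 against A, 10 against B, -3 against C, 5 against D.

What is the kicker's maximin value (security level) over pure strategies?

2

The worst-case payoff for each row is 1: -6, 2: 2, 3: -6, 4: -3.
The best of these is 2.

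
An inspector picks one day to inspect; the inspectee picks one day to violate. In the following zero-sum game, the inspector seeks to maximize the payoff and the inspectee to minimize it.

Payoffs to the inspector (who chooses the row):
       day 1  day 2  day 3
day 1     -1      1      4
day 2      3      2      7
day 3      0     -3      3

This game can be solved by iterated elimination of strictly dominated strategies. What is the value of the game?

2

Column day 3 is strictly dominated by day 1 for the inspectee (-1<4, 3<7, 0<3); eliminate day 3.
Row day 1 is strictly dominated by row day 2 (3>-1, 2>1); eliminate day 1.
Column day 1 is strictly dominated by day 2 for the inspectee (2<3, -3<0); eliminate day 1.
Row day 3 is strictly dominated by row day 2 (2>-3); eliminate day 3.
Only (day 2, day 2) remains, with payoff 2.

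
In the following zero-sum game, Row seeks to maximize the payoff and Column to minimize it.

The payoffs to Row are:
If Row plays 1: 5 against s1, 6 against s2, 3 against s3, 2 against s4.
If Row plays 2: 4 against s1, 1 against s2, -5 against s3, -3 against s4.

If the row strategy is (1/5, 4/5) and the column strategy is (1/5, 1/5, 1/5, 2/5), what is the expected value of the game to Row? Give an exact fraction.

Against (1/5, 1/5, 1/5, 2/5), each row's expected payoff is 1: 18/5; 2: -6/5.
Taking the (1/5, 4/5)-weighted average: (1/5)·(18/5) + (4/5)·(-6/5) = -6/25.

-6/25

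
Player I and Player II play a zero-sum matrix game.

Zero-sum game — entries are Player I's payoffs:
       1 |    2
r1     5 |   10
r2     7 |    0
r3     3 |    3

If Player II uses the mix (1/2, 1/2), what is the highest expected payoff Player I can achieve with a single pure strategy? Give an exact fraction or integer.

r1: (5)·(1/2) + (10)·(1/2) = 15/2.
r2: (7)·(1/2) + (0)·(1/2) = 7/2.
r3: (3)·(1/2) + (3)·(1/2) = 3.
The best pure response is r1 with expected payoff 15/2.

15/2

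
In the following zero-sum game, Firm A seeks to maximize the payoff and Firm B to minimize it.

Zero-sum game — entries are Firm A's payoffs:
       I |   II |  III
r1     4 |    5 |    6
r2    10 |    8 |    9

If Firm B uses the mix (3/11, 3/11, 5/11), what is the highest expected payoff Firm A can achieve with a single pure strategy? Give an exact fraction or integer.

9

r1: (4)·(3/11) + (5)·(3/11) + (6)·(5/11) = 57/11.
r2: (10)·(3/11) + (8)·(3/11) + (9)·(5/11) = 9.
The best pure response is r2 with expected payoff 9.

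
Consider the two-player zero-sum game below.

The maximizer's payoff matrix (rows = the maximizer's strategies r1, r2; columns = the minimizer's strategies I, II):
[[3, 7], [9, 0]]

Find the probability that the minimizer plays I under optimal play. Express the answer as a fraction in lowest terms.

Row minima are 3 and 0, so the maximizer's maximin is 3; column maxima are 9 and 7, so the minimizer's minimax is 7. These differ, so the equilibrium is in mixed strategies.
Let the minimizer play I with probability q. The maximizer is indifferent when 3q + 7(1−q) = 9q, giving q = 7/13.

7/13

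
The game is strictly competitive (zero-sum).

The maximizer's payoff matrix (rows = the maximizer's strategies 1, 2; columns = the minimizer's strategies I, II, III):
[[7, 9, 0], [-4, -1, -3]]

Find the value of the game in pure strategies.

Row minima: 0, -4 → the maximizer's maximin is 0.
Column maxima: 7, 9, 0 → the minimizer's minimax is 0.
They coincide at (1, III), so the value is 0.

0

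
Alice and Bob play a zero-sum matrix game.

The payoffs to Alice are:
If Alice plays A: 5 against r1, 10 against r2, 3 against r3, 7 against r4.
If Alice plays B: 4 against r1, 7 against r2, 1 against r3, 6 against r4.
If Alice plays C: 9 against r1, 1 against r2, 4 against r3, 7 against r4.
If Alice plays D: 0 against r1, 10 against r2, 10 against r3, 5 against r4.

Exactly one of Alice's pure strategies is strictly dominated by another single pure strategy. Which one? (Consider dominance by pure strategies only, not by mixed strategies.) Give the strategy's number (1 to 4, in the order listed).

Compare B with A: 5 > 4, 10 > 7, 3 > 1, 7 > 6.
So A strictly dominates B for Alice; B is strictly dominated.

2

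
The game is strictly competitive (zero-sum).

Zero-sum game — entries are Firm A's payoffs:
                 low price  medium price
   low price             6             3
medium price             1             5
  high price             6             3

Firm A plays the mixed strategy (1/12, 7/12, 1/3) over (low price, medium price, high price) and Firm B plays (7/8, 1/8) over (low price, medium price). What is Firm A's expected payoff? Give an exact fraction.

Against (7/8, 1/8), each row's expected payoff is low price: 45/8; medium price: 3/2; high price: 45/8.
Taking the (1/12, 7/12, 1/3)-weighted average: (1/12)·(45/8) + (7/12)·(3/2) + (1/3)·(45/8) = 103/32.

103/32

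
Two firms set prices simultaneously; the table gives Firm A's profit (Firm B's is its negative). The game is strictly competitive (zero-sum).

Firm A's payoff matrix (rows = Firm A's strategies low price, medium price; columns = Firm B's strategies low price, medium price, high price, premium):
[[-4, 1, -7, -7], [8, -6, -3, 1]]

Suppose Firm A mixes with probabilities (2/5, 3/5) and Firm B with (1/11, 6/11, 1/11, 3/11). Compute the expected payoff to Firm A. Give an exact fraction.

-136/55

Against (1/11, 6/11, 1/11, 3/11), each row's expected payoff is low price: -26/11; medium price: -28/11.
Taking the (2/5, 3/5)-weighted average: (2/5)·(-26/11) + (3/5)·(-28/11) = -136/55.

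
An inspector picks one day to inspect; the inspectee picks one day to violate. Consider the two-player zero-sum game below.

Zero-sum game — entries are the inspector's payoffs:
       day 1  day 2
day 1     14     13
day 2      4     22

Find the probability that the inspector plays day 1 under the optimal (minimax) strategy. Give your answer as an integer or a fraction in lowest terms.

18/19

Row minima are 13 and 4, so the inspector's maximin is 13; column maxima are 14 and 22, so the inspectee's minimax is 14. These differ, so the equilibrium is in mixed strategies.
Let the inspector play day 1 with probability p. The inspectee is indifferent when 14p + 4(1−p) = 13p + 22(1−p), giving p = 18/19.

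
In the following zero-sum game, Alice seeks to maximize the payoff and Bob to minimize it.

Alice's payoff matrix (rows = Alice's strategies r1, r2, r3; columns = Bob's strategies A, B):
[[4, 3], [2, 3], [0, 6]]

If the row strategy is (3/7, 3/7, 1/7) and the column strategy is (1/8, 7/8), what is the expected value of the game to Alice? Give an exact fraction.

93/28

Against (1/8, 7/8), each row's expected payoff is r1: 25/8; r2: 23/8; r3: 21/4.
Taking the (3/7, 3/7, 1/7)-weighted average: (3/7)·(25/8) + (3/7)·(23/8) + (1/7)·(21/4) = 93/28.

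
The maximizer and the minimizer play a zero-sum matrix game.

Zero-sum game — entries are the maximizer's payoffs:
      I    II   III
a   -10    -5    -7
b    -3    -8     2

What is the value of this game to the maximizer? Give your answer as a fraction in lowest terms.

Column III is strictly dominated by I for the minimizer (it gives the maximizer more in every row).
The remaining 2×2 game on (a, b) × (I, II) has no saddle point. Let the maximizer play a with probability p; indifference gives −10p − 3(1−p) = −5p − 8(1−p), so p = 1/2.
Similarly the minimizer's optimal q on I is 3/10, and the value is -10·(3/10) + (-5)·(7/10) = -13/2.

-13/2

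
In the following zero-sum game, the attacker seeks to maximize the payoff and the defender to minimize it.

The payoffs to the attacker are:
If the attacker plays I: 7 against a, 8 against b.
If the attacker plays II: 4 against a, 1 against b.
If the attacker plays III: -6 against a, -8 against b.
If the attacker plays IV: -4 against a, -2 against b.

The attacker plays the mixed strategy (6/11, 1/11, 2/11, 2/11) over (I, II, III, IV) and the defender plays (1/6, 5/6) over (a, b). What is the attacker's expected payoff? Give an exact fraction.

Against (1/6, 5/6), each row's expected payoff is I: 47/6; II: 3/2; III: -23/3; IV: -7/3.
Taking the (6/11, 1/11, 2/11, 2/11)-weighted average: (6/11)·(47/6) + (1/11)·(3/2) + (2/11)·(-23/3) + (2/11)·(-7/3) = 57/22.

57/22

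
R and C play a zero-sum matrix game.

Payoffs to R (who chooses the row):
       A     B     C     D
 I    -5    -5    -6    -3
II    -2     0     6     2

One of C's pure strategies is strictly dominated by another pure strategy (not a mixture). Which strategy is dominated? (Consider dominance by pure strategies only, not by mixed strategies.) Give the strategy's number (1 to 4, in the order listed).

4

C prefers columns that give R less. Compare D with A: -5 < -3, -2 < 2.
So A strictly dominates D for C; D is strictly dominated.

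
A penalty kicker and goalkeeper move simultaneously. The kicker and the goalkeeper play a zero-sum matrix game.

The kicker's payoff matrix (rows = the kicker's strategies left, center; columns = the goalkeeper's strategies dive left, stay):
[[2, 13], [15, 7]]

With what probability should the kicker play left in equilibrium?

8/19

Row minima are 2 and 7, so the kicker's maximin is 7; column maxima are 15 and 13, so the goalkeeper's minimax is 13. These differ, so the equilibrium is in mixed strategies.
Let the kicker play left with probability p. The goalkeeper is indifferent when 2p + 15(1−p) = 13p + 7(1−p), giving p = 8/19.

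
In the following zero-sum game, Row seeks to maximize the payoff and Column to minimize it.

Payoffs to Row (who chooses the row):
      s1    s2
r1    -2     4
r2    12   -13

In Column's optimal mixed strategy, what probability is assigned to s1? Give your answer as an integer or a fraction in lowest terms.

17/31

Row minima are -2 and -13, so Row's maximin is -2; column maxima are 12 and 4, so Column's minimax is 4. These differ, so the equilibrium is in mixed strategies.
Let Column play s1 with probability q. Row is indifferent when −2q + 4(1−q) = 12q − 13(1−q), giving q = 17/31.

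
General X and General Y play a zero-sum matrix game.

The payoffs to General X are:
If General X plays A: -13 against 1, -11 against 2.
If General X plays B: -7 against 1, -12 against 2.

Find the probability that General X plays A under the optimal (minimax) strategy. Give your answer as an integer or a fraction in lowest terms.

Row minima are -13 and -12, so General X's maximin is -12; column maxima are -7 and -11, so General Y's minimax is -11. These differ, so the equilibrium is in mixed strategies.
Let General X play A with probability p. General Y is indifferent when −13p − 7(1−p) = −11p − 12(1−p), giving p = 5/7.

5/7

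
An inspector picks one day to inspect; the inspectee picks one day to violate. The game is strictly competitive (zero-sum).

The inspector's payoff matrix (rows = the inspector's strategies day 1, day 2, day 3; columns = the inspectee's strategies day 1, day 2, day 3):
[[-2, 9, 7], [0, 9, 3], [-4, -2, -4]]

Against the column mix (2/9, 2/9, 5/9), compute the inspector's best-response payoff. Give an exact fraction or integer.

day 1: (-2)·(2/9) + (9)·(2/9) + (7)·(5/9) = 49/9.
day 2: (0)·(2/9) + (9)·(2/9) + (3)·(5/9) = 11/3.
day 3: (-4)·(2/9) + (-2)·(2/9) + (-4)·(5/9) = -32/9.
The best pure response is day 1 with expected payoff 49/9.

49/9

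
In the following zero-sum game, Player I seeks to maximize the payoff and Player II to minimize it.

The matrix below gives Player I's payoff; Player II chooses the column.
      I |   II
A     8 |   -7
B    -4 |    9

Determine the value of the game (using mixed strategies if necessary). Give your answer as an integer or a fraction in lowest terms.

11/7

Row minima are -7 and -4, so Player I's maximin is -4; column maxima are 8 and 9, so Player II's minimax is 8. These differ, so the equilibrium is in mixed strategies.
Let Player I play A with probability p. Player II is indifferent when 8p − 4(1−p) = −7p + 9(1−p), giving p = 13/28.
Let Player II play I with probability q. Player I is indifferent when 8q − 7(1−q) = −4q + 9(1−q), giving q = 4/7.
The value is 8·(4/7) + (-7)·(3/7) = 11/7.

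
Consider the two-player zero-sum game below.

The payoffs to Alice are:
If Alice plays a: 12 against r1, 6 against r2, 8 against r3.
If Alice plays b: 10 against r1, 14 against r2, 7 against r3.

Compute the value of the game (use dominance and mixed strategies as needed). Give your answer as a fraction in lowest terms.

70/9

Column r1 is strictly dominated by r3 for Bob (it gives Alice more in every row).
The remaining 2×2 game on (a, b) × (r2, r3) has no saddle point. Let Alice play a with probability p; indifference gives 6p + 14(1−p) = 8p + 7(1−p), so p = 7/9.
Similarly Bob's optimal q on r2 is 1/9, and the value is 6·(1/9) + (8)·(8/9) = 70/9.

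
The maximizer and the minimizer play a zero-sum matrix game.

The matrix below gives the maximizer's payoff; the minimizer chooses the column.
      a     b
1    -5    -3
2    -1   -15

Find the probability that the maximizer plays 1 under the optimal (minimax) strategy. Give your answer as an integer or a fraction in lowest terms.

7/8

Row minima are -5 and -15, so the maximizer's maximin is -5; column maxima are -1 and -3, so the minimizer's minimax is -3. These differ, so the equilibrium is in mixed strategies.
Let the maximizer play 1 with probability p. The minimizer is indifferent when −5p − (1−p) = −3p − 15(1−p), giving p = 7/8.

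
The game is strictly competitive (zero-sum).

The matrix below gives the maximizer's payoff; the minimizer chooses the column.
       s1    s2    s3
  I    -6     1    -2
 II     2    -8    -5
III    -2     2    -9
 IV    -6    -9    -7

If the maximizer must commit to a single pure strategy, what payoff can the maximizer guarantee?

The worst-case payoff for each row is I: -6, II: -8, III: -9, IV: -9.
The best of these is -6.

-6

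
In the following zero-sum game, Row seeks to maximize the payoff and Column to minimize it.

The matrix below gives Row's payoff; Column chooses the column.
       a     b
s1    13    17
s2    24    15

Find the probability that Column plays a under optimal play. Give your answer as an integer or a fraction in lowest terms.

Row minima are 13 and 15, so Row's maximin is 15; column maxima are 24 and 17, so Column's minimax is 17. These differ, so the equilibrium is in mixed strategies.
Let Column play a with probability q. Row is indifferent when 13q + 17(1−q) = 24q + 15(1−q), giving q = 2/13.

2/13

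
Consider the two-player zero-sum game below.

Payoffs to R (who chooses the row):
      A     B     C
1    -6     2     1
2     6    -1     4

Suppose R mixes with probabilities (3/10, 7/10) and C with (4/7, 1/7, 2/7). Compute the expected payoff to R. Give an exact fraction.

157/70

Against (4/7, 1/7, 2/7), each row's expected payoff is 1: -20/7; 2: 31/7.
Taking the (3/10, 7/10)-weighted average: (3/10)·(-20/7) + (7/10)·(31/7) = 157/70.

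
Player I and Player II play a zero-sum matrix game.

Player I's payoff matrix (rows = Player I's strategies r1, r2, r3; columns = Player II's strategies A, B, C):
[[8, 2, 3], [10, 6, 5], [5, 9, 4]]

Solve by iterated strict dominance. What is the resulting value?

5

Row r1 is strictly dominated by row r2 (10>8, 6>2, 5>3); eliminate r1.
Column A is strictly dominated by C for Player II (5<10, 4<5); eliminate A.
Column B is strictly dominated by C for Player II (5<6, 4<9); eliminate B.
Row r3 is strictly dominated by row r2 (5>4); eliminate r3.
Only (r2, C) remains, with payoff 5.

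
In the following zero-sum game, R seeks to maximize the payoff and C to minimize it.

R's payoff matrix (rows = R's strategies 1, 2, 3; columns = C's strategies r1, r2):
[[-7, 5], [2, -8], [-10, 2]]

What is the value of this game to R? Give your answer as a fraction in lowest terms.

Row 3 is strictly dominated by row 1, so R never plays it.
The remaining 2×2 game on (1, 2) × (r1, r2) has no saddle point. Let R play 1 with probability p; indifference gives −7p + 2(1−p) = 5p − 8(1−p), so p = 5/11.
Similarly C's optimal q on r1 is 13/22, and the value is -7·(13/22) + (5)·(9/22) = -23/11.

-23/11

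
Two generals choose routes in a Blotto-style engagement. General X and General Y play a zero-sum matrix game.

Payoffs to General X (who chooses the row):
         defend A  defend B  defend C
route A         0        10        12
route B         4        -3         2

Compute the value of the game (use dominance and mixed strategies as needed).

40/17

Column defend C is strictly dominated by defend B for General Y (it gives General X more in every row).
The remaining 2×2 game on (route A, route B) × (defend A, defend B) has no saddle point. Let General X play route A with probability p; indifference gives 4(1−p) = 10p − 3(1−p), so p = 7/17.
Similarly General Y's optimal q on defend A is 13/17, and the value is 0·(13/17) + (10)·(4/17) = 40/17.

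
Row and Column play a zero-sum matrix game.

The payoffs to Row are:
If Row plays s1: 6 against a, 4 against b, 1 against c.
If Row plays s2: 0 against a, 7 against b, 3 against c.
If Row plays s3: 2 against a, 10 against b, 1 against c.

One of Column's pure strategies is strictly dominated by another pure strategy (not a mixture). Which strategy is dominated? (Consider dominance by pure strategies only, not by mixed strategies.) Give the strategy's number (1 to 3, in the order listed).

2

Column prefers columns that give Row less. Compare b with c: 1 < 4, 3 < 7, 1 < 10.
So c strictly dominates b for Column; b is strictly dominated.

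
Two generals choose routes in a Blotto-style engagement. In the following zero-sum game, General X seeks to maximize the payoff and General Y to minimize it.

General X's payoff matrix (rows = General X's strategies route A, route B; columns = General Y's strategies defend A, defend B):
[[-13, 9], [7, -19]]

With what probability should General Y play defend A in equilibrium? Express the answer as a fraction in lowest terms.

Row minima are -13 and -19, so General X's maximin is -13; column maxima are 7 and 9, so General Y's minimax is 7. These differ, so the equilibrium is in mixed strategies.
Let General Y play defend A with probability q. General X is indifferent when −13q + 9(1−q) = 7q − 19(1−q), giving q = 7/12.

7/12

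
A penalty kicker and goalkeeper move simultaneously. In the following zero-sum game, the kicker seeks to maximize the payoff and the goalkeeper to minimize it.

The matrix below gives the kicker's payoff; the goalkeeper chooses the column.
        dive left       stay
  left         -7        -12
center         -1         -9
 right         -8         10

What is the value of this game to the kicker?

-41/13

Row left is strictly dominated by row center, so the kicker never plays it.
The remaining 2×2 game on (center, right) × (dive left, stay) has no saddle point. Let the kicker play center with probability p; indifference gives −p − 8(1−p) = −9p + 10(1−p), so p = 9/13.
Similarly the goalkeeper's optimal q on dive left is 19/26, and the value is -1·(19/26) + (-9)·(7/26) = -41/13.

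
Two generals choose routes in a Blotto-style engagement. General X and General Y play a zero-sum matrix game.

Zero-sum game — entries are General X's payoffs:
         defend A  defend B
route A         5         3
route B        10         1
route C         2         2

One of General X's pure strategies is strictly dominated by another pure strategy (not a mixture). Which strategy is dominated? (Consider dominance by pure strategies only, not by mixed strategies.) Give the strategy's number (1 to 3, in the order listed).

Compare route C with route A: 5 > 2, 3 > 2.
So route A strictly dominates route C for General X; route C is strictly dominated.

3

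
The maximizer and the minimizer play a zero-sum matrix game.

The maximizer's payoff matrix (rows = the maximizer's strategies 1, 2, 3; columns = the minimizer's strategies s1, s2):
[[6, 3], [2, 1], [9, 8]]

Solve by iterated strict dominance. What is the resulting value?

Column s1 is strictly dominated by s2 for the minimizer (3<6, 1<2, 8<9); eliminate s1.
Row 1 is strictly dominated by row 3 (8>3); eliminate 1.
Row 2 is strictly dominated by row 3 (8>1); eliminate 2.
Only (3, s2) remains, with payoff 8.

8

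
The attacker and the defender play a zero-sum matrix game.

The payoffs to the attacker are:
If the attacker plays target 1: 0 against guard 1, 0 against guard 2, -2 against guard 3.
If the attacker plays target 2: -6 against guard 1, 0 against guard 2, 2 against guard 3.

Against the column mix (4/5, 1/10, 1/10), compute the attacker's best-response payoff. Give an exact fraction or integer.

-1/5

target 1: (0)·(4/5) + (0)·(1/10) + (-2)·(1/10) = -1/5.
target 2: (-6)·(4/5) + (0)·(1/10) + (2)·(1/10) = -23/5.
The best pure response is target 1 with expected payoff -1/5.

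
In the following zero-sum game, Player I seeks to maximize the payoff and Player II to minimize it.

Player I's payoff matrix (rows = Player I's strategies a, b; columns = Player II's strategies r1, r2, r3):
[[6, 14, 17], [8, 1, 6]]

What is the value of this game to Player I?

Column r3 is strictly dominated by r2 for Player II (it gives Player I more in every row).
The remaining 2×2 game on (a, b) × (r1, r2) has no saddle point. Let Player I play a with probability p; indifference gives 6p + 8(1−p) = 14p + (1−p), so p = 7/15.
Similarly Player II's optimal q on r1 is 13/15, and the value is 6·(13/15) + (14)·(2/15) = 106/15.

106/15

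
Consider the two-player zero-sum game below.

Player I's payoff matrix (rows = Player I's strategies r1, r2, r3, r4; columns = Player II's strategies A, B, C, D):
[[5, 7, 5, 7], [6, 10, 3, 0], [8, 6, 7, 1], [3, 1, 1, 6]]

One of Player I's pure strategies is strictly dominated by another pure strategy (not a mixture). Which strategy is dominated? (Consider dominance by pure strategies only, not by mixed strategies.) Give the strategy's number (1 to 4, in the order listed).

4

Compare r4 with r1: 5 > 3, 7 > 1, 5 > 1, 7 > 6.
So r1 strictly dominates r4 for Player I; r4 is strictly dominated.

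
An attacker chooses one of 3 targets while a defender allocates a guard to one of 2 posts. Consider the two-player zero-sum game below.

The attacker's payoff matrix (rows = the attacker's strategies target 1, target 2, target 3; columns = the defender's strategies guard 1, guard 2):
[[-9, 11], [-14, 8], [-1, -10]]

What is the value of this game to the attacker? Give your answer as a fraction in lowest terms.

Row target 2 is strictly dominated by row target 1, so the attacker never plays it.
The remaining 2×2 game on (target 1, target 3) × (guard 1, guard 2) has no saddle point. Let the attacker play target 1 with probability p; indifference gives −9p − (1−p) = 11p − 10(1−p), so p = 9/29.
Similarly the defender's optimal q on guard 1 is 21/29, and the value is -9·(21/29) + (11)·(8/29) = -101/29.

-101/29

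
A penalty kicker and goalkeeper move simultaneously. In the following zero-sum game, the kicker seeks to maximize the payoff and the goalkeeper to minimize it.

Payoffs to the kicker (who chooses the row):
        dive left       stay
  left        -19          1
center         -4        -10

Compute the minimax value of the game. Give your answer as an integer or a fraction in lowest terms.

Row minima are -19 and -10, so the kicker's maximin is -10; column maxima are -4 and 1, so the goalkeeper's minimax is -4. These differ, so the equilibrium is in mixed strategies.
Let the kicker play left with probability p. The goalkeeper is indifferent when −19p − 4(1−p) = p − 10(1−p), giving p = 3/13.
Let the goalkeeper play dive left with probability q. The kicker is indifferent when −19q + (1−q) = −4q − 10(1−q), giving q = 11/26.
The value is -19·(11/26) + (1)·(15/26) = -97/13.

-97/13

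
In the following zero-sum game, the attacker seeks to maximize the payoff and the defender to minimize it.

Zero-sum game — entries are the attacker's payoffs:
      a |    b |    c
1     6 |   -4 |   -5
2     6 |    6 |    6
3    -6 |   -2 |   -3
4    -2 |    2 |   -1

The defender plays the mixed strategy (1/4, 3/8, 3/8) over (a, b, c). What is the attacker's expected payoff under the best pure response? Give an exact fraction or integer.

6

1: (6)·(1/4) + (-4)·(3/8) + (-5)·(3/8) = -15/8.
2: (6)·(1/4) + (6)·(3/8) + (6)·(3/8) = 6.
3: (-6)·(1/4) + (-2)·(3/8) + (-3)·(3/8) = -27/8.
4: (-2)·(1/4) + (2)·(3/8) + (-1)·(3/8) = -1/8.
The best pure response is 2 with expected payoff 6.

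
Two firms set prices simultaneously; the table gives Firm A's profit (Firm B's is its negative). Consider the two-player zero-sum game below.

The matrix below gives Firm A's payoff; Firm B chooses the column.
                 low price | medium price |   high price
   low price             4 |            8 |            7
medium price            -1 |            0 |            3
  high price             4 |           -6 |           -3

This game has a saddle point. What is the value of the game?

4

Row minima: 4, -1, -6 → Firm A's maximin is 4.
Column maxima: 4, 8, 7 → Firm B's minimax is 4.
They coincide at (low price, low price), so the value is 4.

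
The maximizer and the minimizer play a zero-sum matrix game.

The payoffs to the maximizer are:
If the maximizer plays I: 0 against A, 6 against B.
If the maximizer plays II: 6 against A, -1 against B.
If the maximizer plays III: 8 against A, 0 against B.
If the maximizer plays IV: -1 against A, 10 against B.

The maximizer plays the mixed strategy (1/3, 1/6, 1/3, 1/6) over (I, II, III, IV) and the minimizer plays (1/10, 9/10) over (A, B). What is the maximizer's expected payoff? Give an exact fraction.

7/2

Against (1/10, 9/10), each row's expected payoff is I: 27/5; II: -3/10; III: 4/5; IV: 89/10.
Taking the (1/3, 1/6, 1/3, 1/6)-weighted average: (1/3)·(27/5) + (1/6)·(-3/10) + (1/3)·(4/5) + (1/6)·(89/10) = 7/2.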